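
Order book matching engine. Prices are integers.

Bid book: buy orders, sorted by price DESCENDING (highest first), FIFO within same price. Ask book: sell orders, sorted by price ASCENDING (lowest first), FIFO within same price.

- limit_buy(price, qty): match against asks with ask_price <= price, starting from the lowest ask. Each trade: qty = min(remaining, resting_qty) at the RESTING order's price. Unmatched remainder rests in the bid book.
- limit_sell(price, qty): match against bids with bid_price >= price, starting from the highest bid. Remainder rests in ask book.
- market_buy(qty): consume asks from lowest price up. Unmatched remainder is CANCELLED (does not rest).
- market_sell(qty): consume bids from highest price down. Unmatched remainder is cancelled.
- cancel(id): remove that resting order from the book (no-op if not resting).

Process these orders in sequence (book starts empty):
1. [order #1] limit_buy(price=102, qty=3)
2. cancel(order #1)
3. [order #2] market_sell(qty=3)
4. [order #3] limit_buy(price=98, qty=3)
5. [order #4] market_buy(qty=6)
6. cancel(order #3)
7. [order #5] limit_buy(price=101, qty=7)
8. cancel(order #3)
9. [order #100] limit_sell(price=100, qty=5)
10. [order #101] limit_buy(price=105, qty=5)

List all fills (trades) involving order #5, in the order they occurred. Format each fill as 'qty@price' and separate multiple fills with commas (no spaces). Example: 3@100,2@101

After op 1 [order #1] limit_buy(price=102, qty=3): fills=none; bids=[#1:3@102] asks=[-]
After op 2 cancel(order #1): fills=none; bids=[-] asks=[-]
After op 3 [order #2] market_sell(qty=3): fills=none; bids=[-] asks=[-]
After op 4 [order #3] limit_buy(price=98, qty=3): fills=none; bids=[#3:3@98] asks=[-]
After op 5 [order #4] market_buy(qty=6): fills=none; bids=[#3:3@98] asks=[-]
After op 6 cancel(order #3): fills=none; bids=[-] asks=[-]
After op 7 [order #5] limit_buy(price=101, qty=7): fills=none; bids=[#5:7@101] asks=[-]
After op 8 cancel(order #3): fills=none; bids=[#5:7@101] asks=[-]
After op 9 [order #100] limit_sell(price=100, qty=5): fills=#5x#100:5@101; bids=[#5:2@101] asks=[-]
After op 10 [order #101] limit_buy(price=105, qty=5): fills=none; bids=[#101:5@105 #5:2@101] asks=[-]

Answer: 5@101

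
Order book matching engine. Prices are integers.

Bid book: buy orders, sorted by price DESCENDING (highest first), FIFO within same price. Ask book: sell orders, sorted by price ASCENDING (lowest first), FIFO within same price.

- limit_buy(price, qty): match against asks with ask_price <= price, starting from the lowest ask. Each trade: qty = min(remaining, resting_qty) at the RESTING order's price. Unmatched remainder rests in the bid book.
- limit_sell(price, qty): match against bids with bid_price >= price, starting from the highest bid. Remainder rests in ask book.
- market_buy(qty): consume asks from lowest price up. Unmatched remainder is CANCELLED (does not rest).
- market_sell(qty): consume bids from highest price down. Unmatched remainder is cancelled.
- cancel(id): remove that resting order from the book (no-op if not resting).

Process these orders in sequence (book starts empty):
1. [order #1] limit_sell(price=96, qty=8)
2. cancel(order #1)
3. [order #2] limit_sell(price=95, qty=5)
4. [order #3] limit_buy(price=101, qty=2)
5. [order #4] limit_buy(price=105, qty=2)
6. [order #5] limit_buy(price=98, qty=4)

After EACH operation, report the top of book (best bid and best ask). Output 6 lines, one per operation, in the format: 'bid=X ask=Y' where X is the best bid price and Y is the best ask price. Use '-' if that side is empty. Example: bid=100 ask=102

Answer: bid=- ask=96
bid=- ask=-
bid=- ask=95
bid=- ask=95
bid=- ask=95
bid=98 ask=-

Derivation:
After op 1 [order #1] limit_sell(price=96, qty=8): fills=none; bids=[-] asks=[#1:8@96]
After op 2 cancel(order #1): fills=none; bids=[-] asks=[-]
After op 3 [order #2] limit_sell(price=95, qty=5): fills=none; bids=[-] asks=[#2:5@95]
After op 4 [order #3] limit_buy(price=101, qty=2): fills=#3x#2:2@95; bids=[-] asks=[#2:3@95]
After op 5 [order #4] limit_buy(price=105, qty=2): fills=#4x#2:2@95; bids=[-] asks=[#2:1@95]
After op 6 [order #5] limit_buy(price=98, qty=4): fills=#5x#2:1@95; bids=[#5:3@98] asks=[-]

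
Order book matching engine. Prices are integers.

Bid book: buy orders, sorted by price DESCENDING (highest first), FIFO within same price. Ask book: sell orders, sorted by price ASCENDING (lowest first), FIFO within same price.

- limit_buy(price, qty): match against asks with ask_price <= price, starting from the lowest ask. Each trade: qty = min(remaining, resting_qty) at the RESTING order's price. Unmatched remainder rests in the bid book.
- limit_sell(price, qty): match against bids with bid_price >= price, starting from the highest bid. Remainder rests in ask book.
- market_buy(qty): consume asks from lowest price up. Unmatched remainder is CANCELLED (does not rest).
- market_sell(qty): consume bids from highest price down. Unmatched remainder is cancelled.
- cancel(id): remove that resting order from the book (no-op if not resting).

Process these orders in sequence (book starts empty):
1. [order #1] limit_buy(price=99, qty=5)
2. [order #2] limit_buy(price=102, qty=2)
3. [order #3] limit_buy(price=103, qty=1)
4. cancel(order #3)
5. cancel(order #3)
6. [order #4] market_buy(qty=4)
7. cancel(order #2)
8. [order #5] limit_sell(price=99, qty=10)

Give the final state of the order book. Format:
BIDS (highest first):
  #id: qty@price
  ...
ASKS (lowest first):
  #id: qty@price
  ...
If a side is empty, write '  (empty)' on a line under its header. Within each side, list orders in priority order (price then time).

After op 1 [order #1] limit_buy(price=99, qty=5): fills=none; bids=[#1:5@99] asks=[-]
After op 2 [order #2] limit_buy(price=102, qty=2): fills=none; bids=[#2:2@102 #1:5@99] asks=[-]
After op 3 [order #3] limit_buy(price=103, qty=1): fills=none; bids=[#3:1@103 #2:2@102 #1:5@99] asks=[-]
After op 4 cancel(order #3): fills=none; bids=[#2:2@102 #1:5@99] asks=[-]
After op 5 cancel(order #3): fills=none; bids=[#2:2@102 #1:5@99] asks=[-]
After op 6 [order #4] market_buy(qty=4): fills=none; bids=[#2:2@102 #1:5@99] asks=[-]
After op 7 cancel(order #2): fills=none; bids=[#1:5@99] asks=[-]
After op 8 [order #5] limit_sell(price=99, qty=10): fills=#1x#5:5@99; bids=[-] asks=[#5:5@99]

Answer: BIDS (highest first):
  (empty)
ASKS (lowest first):
  #5: 5@99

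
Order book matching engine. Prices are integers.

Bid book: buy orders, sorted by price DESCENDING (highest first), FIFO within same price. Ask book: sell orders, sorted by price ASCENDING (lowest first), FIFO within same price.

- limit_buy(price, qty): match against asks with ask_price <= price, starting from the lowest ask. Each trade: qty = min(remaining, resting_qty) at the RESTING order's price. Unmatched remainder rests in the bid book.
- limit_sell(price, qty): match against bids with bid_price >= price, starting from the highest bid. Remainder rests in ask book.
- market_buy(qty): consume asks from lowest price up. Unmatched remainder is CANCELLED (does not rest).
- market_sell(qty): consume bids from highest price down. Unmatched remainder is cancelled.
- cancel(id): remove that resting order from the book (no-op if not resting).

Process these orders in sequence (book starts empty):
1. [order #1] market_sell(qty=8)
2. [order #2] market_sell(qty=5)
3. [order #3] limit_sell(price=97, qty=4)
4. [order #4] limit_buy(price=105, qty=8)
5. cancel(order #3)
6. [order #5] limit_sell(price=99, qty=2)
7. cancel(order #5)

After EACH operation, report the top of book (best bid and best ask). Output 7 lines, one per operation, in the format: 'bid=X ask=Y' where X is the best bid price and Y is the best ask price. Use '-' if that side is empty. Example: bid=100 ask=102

Answer: bid=- ask=-
bid=- ask=-
bid=- ask=97
bid=105 ask=-
bid=105 ask=-
bid=105 ask=-
bid=105 ask=-

Derivation:
After op 1 [order #1] market_sell(qty=8): fills=none; bids=[-] asks=[-]
After op 2 [order #2] market_sell(qty=5): fills=none; bids=[-] asks=[-]
After op 3 [order #3] limit_sell(price=97, qty=4): fills=none; bids=[-] asks=[#3:4@97]
After op 4 [order #4] limit_buy(price=105, qty=8): fills=#4x#3:4@97; bids=[#4:4@105] asks=[-]
After op 5 cancel(order #3): fills=none; bids=[#4:4@105] asks=[-]
After op 6 [order #5] limit_sell(price=99, qty=2): fills=#4x#5:2@105; bids=[#4:2@105] asks=[-]
After op 7 cancel(order #5): fills=none; bids=[#4:2@105] asks=[-]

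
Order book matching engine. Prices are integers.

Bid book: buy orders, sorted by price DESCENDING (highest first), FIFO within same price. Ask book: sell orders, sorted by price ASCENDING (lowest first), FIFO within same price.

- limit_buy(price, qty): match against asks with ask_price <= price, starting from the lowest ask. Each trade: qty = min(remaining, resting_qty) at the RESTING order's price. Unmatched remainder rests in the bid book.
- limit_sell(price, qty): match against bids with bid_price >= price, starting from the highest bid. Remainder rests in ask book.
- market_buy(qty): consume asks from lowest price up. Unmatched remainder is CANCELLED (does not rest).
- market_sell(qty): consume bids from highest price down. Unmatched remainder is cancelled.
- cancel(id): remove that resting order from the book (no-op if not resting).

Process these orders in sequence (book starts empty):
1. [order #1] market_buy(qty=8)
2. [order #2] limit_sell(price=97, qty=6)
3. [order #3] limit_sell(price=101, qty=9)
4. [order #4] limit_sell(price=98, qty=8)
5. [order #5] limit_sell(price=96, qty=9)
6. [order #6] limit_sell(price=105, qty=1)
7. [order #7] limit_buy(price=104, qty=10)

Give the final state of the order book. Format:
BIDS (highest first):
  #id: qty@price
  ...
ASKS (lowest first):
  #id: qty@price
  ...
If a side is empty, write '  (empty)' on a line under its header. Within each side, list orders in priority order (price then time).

Answer: BIDS (highest first):
  (empty)
ASKS (lowest first):
  #2: 5@97
  #4: 8@98
  #3: 9@101
  #6: 1@105

Derivation:
After op 1 [order #1] market_buy(qty=8): fills=none; bids=[-] asks=[-]
After op 2 [order #2] limit_sell(price=97, qty=6): fills=none; bids=[-] asks=[#2:6@97]
After op 3 [order #3] limit_sell(price=101, qty=9): fills=none; bids=[-] asks=[#2:6@97 #3:9@101]
After op 4 [order #4] limit_sell(price=98, qty=8): fills=none; bids=[-] asks=[#2:6@97 #4:8@98 #3:9@101]
After op 5 [order #5] limit_sell(price=96, qty=9): fills=none; bids=[-] asks=[#5:9@96 #2:6@97 #4:8@98 #3:9@101]
After op 6 [order #6] limit_sell(price=105, qty=1): fills=none; bids=[-] asks=[#5:9@96 #2:6@97 #4:8@98 #3:9@101 #6:1@105]
After op 7 [order #7] limit_buy(price=104, qty=10): fills=#7x#5:9@96 #7x#2:1@97; bids=[-] asks=[#2:5@97 #4:8@98 #3:9@101 #6:1@105]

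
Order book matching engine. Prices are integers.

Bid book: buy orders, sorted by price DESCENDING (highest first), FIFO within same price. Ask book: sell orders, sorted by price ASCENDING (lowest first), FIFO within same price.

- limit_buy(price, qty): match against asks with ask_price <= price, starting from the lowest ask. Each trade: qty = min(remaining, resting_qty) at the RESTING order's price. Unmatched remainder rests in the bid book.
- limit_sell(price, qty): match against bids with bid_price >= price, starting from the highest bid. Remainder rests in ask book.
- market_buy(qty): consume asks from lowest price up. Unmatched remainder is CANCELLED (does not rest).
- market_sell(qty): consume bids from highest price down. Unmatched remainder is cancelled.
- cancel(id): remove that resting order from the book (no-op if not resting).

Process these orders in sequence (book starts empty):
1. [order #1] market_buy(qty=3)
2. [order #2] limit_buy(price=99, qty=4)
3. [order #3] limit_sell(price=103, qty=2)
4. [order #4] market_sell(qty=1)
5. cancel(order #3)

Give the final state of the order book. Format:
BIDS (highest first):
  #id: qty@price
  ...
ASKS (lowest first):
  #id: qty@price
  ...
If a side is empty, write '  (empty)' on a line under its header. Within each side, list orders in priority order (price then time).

After op 1 [order #1] market_buy(qty=3): fills=none; bids=[-] asks=[-]
After op 2 [order #2] limit_buy(price=99, qty=4): fills=none; bids=[#2:4@99] asks=[-]
After op 3 [order #3] limit_sell(price=103, qty=2): fills=none; bids=[#2:4@99] asks=[#3:2@103]
After op 4 [order #4] market_sell(qty=1): fills=#2x#4:1@99; bids=[#2:3@99] asks=[#3:2@103]
After op 5 cancel(order #3): fills=none; bids=[#2:3@99] asks=[-]

Answer: BIDS (highest first):
  #2: 3@99
ASKS (lowest first):
  (empty)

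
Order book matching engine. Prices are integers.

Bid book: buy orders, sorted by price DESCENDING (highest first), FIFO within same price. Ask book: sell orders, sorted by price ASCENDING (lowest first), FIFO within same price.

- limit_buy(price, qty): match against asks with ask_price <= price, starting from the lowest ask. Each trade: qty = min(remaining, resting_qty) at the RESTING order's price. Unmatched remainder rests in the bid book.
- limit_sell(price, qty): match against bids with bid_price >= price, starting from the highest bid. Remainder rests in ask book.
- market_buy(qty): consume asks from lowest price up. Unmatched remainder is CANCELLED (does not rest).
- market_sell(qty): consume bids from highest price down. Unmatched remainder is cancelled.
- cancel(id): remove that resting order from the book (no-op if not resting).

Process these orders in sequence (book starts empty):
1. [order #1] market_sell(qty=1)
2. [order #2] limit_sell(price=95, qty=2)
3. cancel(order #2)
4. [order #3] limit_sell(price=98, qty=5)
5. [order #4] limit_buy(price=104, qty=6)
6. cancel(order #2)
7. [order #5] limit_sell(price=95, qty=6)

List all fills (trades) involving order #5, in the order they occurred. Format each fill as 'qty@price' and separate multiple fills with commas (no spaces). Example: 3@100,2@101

Answer: 1@104

Derivation:
After op 1 [order #1] market_sell(qty=1): fills=none; bids=[-] asks=[-]
After op 2 [order #2] limit_sell(price=95, qty=2): fills=none; bids=[-] asks=[#2:2@95]
After op 3 cancel(order #2): fills=none; bids=[-] asks=[-]
After op 4 [order #3] limit_sell(price=98, qty=5): fills=none; bids=[-] asks=[#3:5@98]
After op 5 [order #4] limit_buy(price=104, qty=6): fills=#4x#3:5@98; bids=[#4:1@104] asks=[-]
After op 6 cancel(order #2): fills=none; bids=[#4:1@104] asks=[-]
After op 7 [order #5] limit_sell(price=95, qty=6): fills=#4x#5:1@104; bids=[-] asks=[#5:5@95]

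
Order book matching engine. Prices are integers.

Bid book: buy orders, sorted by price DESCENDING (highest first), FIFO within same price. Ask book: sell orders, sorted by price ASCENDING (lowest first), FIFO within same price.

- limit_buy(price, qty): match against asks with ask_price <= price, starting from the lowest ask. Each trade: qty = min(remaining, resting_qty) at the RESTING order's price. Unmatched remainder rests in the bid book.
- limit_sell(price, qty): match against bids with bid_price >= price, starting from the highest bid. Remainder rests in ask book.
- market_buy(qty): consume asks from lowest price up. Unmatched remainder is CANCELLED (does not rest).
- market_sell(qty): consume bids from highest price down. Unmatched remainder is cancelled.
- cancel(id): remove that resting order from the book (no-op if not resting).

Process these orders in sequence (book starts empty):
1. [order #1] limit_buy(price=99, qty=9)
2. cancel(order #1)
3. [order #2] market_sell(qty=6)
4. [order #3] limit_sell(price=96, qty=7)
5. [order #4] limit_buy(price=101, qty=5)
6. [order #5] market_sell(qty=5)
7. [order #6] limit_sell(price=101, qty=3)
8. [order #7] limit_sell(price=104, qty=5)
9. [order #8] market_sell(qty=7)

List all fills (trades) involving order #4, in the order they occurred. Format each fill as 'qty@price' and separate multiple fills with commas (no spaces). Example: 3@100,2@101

After op 1 [order #1] limit_buy(price=99, qty=9): fills=none; bids=[#1:9@99] asks=[-]
After op 2 cancel(order #1): fills=none; bids=[-] asks=[-]
After op 3 [order #2] market_sell(qty=6): fills=none; bids=[-] asks=[-]
After op 4 [order #3] limit_sell(price=96, qty=7): fills=none; bids=[-] asks=[#3:7@96]
After op 5 [order #4] limit_buy(price=101, qty=5): fills=#4x#3:5@96; bids=[-] asks=[#3:2@96]
After op 6 [order #5] market_sell(qty=5): fills=none; bids=[-] asks=[#3:2@96]
After op 7 [order #6] limit_sell(price=101, qty=3): fills=none; bids=[-] asks=[#3:2@96 #6:3@101]
After op 8 [order #7] limit_sell(price=104, qty=5): fills=none; bids=[-] asks=[#3:2@96 #6:3@101 #7:5@104]
After op 9 [order #8] market_sell(qty=7): fills=none; bids=[-] asks=[#3:2@96 #6:3@101 #7:5@104]

Answer: 5@96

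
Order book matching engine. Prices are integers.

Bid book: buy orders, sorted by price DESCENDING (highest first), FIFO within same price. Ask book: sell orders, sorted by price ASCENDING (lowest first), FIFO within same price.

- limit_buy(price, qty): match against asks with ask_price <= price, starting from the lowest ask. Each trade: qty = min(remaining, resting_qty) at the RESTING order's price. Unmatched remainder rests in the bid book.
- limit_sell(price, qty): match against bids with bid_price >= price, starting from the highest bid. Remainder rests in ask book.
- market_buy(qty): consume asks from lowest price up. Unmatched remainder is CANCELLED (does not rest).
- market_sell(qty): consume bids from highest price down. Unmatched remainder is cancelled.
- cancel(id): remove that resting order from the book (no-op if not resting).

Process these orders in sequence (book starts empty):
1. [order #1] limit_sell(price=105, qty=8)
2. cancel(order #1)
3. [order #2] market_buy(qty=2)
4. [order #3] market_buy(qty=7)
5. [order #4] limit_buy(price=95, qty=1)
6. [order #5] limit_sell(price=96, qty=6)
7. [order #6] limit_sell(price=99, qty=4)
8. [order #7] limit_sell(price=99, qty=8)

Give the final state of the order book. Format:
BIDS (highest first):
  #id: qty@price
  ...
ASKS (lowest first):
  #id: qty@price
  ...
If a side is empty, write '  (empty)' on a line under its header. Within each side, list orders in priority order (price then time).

After op 1 [order #1] limit_sell(price=105, qty=8): fills=none; bids=[-] asks=[#1:8@105]
After op 2 cancel(order #1): fills=none; bids=[-] asks=[-]
After op 3 [order #2] market_buy(qty=2): fills=none; bids=[-] asks=[-]
After op 4 [order #3] market_buy(qty=7): fills=none; bids=[-] asks=[-]
After op 5 [order #4] limit_buy(price=95, qty=1): fills=none; bids=[#4:1@95] asks=[-]
After op 6 [order #5] limit_sell(price=96, qty=6): fills=none; bids=[#4:1@95] asks=[#5:6@96]
After op 7 [order #6] limit_sell(price=99, qty=4): fills=none; bids=[#4:1@95] asks=[#5:6@96 #6:4@99]
After op 8 [order #7] limit_sell(price=99, qty=8): fills=none; bids=[#4:1@95] asks=[#5:6@96 #6:4@99 #7:8@99]

Answer: BIDS (highest first):
  #4: 1@95
ASKS (lowest first):
  #5: 6@96
  #6: 4@99
  #7: 8@99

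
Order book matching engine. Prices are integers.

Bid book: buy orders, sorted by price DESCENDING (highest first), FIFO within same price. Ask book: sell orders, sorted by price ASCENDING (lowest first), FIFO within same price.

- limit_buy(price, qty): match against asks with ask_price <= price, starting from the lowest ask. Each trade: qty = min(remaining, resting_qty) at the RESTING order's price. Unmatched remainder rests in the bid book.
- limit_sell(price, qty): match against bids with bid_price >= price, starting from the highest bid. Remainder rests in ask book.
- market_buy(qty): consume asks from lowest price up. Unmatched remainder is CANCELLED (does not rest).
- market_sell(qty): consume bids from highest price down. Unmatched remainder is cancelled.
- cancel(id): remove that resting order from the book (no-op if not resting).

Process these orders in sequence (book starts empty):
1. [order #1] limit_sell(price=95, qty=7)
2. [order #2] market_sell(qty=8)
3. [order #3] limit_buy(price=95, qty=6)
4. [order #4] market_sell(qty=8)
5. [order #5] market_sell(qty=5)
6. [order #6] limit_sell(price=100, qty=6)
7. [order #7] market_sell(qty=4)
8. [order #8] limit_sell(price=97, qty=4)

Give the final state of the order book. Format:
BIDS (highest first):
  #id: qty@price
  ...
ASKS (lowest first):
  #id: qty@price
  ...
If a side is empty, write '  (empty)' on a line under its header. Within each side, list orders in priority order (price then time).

Answer: BIDS (highest first):
  (empty)
ASKS (lowest first):
  #1: 1@95
  #8: 4@97
  #6: 6@100

Derivation:
After op 1 [order #1] limit_sell(price=95, qty=7): fills=none; bids=[-] asks=[#1:7@95]
After op 2 [order #2] market_sell(qty=8): fills=none; bids=[-] asks=[#1:7@95]
After op 3 [order #3] limit_buy(price=95, qty=6): fills=#3x#1:6@95; bids=[-] asks=[#1:1@95]
After op 4 [order #4] market_sell(qty=8): fills=none; bids=[-] asks=[#1:1@95]
After op 5 [order #5] market_sell(qty=5): fills=none; bids=[-] asks=[#1:1@95]
After op 6 [order #6] limit_sell(price=100, qty=6): fills=none; bids=[-] asks=[#1:1@95 #6:6@100]
After op 7 [order #7] market_sell(qty=4): fills=none; bids=[-] asks=[#1:1@95 #6:6@100]
After op 8 [order #8] limit_sell(price=97, qty=4): fills=none; bids=[-] asks=[#1:1@95 #8:4@97 #6:6@100]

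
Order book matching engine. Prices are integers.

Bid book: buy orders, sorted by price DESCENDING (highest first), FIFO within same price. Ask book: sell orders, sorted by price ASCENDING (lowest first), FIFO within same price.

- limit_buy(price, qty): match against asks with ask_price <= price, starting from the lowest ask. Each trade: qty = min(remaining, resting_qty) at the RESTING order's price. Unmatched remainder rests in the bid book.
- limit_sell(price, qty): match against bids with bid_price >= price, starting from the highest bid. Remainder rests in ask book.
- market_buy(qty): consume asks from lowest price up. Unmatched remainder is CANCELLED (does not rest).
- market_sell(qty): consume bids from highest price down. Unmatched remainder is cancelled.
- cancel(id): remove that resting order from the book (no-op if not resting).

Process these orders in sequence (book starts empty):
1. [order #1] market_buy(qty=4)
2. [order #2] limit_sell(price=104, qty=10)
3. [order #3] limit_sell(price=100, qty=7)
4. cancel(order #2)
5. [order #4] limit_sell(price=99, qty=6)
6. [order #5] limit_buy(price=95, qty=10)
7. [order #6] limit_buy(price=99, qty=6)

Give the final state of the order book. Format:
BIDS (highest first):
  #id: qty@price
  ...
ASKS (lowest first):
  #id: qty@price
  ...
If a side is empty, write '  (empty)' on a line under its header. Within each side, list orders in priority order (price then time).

After op 1 [order #1] market_buy(qty=4): fills=none; bids=[-] asks=[-]
After op 2 [order #2] limit_sell(price=104, qty=10): fills=none; bids=[-] asks=[#2:10@104]
After op 3 [order #3] limit_sell(price=100, qty=7): fills=none; bids=[-] asks=[#3:7@100 #2:10@104]
After op 4 cancel(order #2): fills=none; bids=[-] asks=[#3:7@100]
After op 5 [order #4] limit_sell(price=99, qty=6): fills=none; bids=[-] asks=[#4:6@99 #3:7@100]
After op 6 [order #5] limit_buy(price=95, qty=10): fills=none; bids=[#5:10@95] asks=[#4:6@99 #3:7@100]
After op 7 [order #6] limit_buy(price=99, qty=6): fills=#6x#4:6@99; bids=[#5:10@95] asks=[#3:7@100]

Answer: BIDS (highest first):
  #5: 10@95
ASKS (lowest first):
  #3: 7@100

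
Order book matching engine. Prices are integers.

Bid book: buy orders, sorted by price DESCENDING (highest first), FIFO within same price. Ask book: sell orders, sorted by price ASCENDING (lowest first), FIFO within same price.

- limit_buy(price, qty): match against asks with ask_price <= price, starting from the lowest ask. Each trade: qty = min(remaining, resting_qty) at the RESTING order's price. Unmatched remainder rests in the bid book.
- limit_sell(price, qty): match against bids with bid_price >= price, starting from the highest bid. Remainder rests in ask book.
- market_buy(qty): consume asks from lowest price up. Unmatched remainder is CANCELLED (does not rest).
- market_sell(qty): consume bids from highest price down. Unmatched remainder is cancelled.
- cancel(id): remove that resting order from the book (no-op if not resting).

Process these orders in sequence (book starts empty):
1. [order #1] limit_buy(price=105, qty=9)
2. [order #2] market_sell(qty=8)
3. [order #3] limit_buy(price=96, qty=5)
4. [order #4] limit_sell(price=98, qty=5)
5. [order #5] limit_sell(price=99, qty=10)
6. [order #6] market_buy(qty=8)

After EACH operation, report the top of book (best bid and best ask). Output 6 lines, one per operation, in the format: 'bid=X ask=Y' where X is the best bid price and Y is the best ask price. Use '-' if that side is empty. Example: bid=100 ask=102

After op 1 [order #1] limit_buy(price=105, qty=9): fills=none; bids=[#1:9@105] asks=[-]
After op 2 [order #2] market_sell(qty=8): fills=#1x#2:8@105; bids=[#1:1@105] asks=[-]
After op 3 [order #3] limit_buy(price=96, qty=5): fills=none; bids=[#1:1@105 #3:5@96] asks=[-]
After op 4 [order #4] limit_sell(price=98, qty=5): fills=#1x#4:1@105; bids=[#3:5@96] asks=[#4:4@98]
After op 5 [order #5] limit_sell(price=99, qty=10): fills=none; bids=[#3:5@96] asks=[#4:4@98 #5:10@99]
After op 6 [order #6] market_buy(qty=8): fills=#6x#4:4@98 #6x#5:4@99; bids=[#3:5@96] asks=[#5:6@99]

Answer: bid=105 ask=-
bid=105 ask=-
bid=105 ask=-
bid=96 ask=98
bid=96 ask=98
bid=96 ask=99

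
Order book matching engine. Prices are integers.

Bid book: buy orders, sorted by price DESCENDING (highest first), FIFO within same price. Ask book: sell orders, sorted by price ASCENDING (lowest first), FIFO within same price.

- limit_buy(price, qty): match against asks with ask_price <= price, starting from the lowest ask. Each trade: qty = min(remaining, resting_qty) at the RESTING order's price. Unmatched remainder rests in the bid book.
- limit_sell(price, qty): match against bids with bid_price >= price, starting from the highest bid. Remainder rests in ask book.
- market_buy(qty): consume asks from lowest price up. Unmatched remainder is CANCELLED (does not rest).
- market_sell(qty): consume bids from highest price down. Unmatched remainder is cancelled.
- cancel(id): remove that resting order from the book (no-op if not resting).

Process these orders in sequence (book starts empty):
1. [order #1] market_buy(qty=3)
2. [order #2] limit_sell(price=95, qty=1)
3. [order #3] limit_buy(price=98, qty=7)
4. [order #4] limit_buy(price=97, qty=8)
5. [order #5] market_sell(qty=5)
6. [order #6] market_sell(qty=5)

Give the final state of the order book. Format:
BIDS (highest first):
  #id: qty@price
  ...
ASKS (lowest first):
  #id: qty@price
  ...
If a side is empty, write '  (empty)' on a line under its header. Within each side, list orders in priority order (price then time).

After op 1 [order #1] market_buy(qty=3): fills=none; bids=[-] asks=[-]
After op 2 [order #2] limit_sell(price=95, qty=1): fills=none; bids=[-] asks=[#2:1@95]
After op 3 [order #3] limit_buy(price=98, qty=7): fills=#3x#2:1@95; bids=[#3:6@98] asks=[-]
After op 4 [order #4] limit_buy(price=97, qty=8): fills=none; bids=[#3:6@98 #4:8@97] asks=[-]
After op 5 [order #5] market_sell(qty=5): fills=#3x#5:5@98; bids=[#3:1@98 #4:8@97] asks=[-]
After op 6 [order #6] market_sell(qty=5): fills=#3x#6:1@98 #4x#6:4@97; bids=[#4:4@97] asks=[-]

Answer: BIDS (highest first):
  #4: 4@97
ASKS (lowest first):
  (empty)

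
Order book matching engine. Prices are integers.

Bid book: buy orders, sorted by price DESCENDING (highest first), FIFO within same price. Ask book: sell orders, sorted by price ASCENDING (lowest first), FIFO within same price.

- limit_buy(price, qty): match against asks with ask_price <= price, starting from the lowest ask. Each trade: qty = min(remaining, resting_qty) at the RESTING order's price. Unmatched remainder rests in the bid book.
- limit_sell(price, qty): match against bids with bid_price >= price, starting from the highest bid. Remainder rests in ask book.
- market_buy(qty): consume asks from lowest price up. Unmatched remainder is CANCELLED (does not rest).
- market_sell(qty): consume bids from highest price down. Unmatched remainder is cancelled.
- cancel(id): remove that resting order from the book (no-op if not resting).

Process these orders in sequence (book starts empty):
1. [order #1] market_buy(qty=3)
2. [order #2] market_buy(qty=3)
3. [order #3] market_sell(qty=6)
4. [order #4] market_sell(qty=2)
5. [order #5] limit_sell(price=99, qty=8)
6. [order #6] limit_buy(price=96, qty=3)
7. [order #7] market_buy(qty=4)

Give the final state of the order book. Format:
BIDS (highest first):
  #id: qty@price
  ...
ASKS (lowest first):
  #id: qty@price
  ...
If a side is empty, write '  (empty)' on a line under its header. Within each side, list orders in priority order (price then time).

Answer: BIDS (highest first):
  #6: 3@96
ASKS (lowest first):
  #5: 4@99

Derivation:
After op 1 [order #1] market_buy(qty=3): fills=none; bids=[-] asks=[-]
After op 2 [order #2] market_buy(qty=3): fills=none; bids=[-] asks=[-]
After op 3 [order #3] market_sell(qty=6): fills=none; bids=[-] asks=[-]
After op 4 [order #4] market_sell(qty=2): fills=none; bids=[-] asks=[-]
After op 5 [order #5] limit_sell(price=99, qty=8): fills=none; bids=[-] asks=[#5:8@99]
After op 6 [order #6] limit_buy(price=96, qty=3): fills=none; bids=[#6:3@96] asks=[#5:8@99]
After op 7 [order #7] market_buy(qty=4): fills=#7x#5:4@99; bids=[#6:3@96] asks=[#5:4@99]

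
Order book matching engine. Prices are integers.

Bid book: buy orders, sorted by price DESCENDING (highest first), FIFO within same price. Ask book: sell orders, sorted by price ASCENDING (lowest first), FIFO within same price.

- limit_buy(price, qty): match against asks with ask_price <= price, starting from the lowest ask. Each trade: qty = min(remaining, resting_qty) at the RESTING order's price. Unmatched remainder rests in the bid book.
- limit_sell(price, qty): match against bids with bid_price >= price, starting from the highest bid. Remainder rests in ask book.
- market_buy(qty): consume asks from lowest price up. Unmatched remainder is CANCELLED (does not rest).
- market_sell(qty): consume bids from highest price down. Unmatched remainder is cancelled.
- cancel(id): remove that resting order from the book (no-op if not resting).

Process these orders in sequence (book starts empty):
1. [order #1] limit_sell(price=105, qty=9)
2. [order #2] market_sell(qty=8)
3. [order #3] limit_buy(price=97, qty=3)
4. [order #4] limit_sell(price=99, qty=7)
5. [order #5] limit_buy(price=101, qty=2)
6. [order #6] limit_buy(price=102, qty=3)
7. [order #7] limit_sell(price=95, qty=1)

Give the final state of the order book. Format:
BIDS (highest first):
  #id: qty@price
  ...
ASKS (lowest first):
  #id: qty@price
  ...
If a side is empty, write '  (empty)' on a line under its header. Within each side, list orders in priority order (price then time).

Answer: BIDS (highest first):
  #3: 2@97
ASKS (lowest first):
  #4: 2@99
  #1: 9@105

Derivation:
After op 1 [order #1] limit_sell(price=105, qty=9): fills=none; bids=[-] asks=[#1:9@105]
After op 2 [order #2] market_sell(qty=8): fills=none; bids=[-] asks=[#1:9@105]
After op 3 [order #3] limit_buy(price=97, qty=3): fills=none; bids=[#3:3@97] asks=[#1:9@105]
After op 4 [order #4] limit_sell(price=99, qty=7): fills=none; bids=[#3:3@97] asks=[#4:7@99 #1:9@105]
After op 5 [order #5] limit_buy(price=101, qty=2): fills=#5x#4:2@99; bids=[#3:3@97] asks=[#4:5@99 #1:9@105]
After op 6 [order #6] limit_buy(price=102, qty=3): fills=#6x#4:3@99; bids=[#3:3@97] asks=[#4:2@99 #1:9@105]
After op 7 [order #7] limit_sell(price=95, qty=1): fills=#3x#7:1@97; bids=[#3:2@97] asks=[#4:2@99 #1:9@105]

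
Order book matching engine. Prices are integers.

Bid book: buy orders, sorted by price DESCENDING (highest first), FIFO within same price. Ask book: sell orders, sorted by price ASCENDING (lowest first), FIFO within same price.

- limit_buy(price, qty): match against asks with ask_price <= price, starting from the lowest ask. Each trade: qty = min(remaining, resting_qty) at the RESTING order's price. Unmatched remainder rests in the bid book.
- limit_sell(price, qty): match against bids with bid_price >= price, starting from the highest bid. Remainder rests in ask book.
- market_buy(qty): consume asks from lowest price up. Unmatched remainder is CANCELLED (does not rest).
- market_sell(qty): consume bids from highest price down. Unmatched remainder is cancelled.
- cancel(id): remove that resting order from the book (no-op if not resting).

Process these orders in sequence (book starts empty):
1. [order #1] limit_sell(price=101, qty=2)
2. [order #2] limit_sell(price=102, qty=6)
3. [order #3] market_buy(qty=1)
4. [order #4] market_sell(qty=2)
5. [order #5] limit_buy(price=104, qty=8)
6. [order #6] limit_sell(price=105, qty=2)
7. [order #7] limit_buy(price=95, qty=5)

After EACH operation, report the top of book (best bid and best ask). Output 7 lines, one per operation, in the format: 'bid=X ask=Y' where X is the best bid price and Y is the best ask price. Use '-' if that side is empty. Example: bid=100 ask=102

Answer: bid=- ask=101
bid=- ask=101
bid=- ask=101
bid=- ask=101
bid=104 ask=-
bid=104 ask=105
bid=104 ask=105

Derivation:
After op 1 [order #1] limit_sell(price=101, qty=2): fills=none; bids=[-] asks=[#1:2@101]
After op 2 [order #2] limit_sell(price=102, qty=6): fills=none; bids=[-] asks=[#1:2@101 #2:6@102]
After op 3 [order #3] market_buy(qty=1): fills=#3x#1:1@101; bids=[-] asks=[#1:1@101 #2:6@102]
After op 4 [order #4] market_sell(qty=2): fills=none; bids=[-] asks=[#1:1@101 #2:6@102]
After op 5 [order #5] limit_buy(price=104, qty=8): fills=#5x#1:1@101 #5x#2:6@102; bids=[#5:1@104] asks=[-]
After op 6 [order #6] limit_sell(price=105, qty=2): fills=none; bids=[#5:1@104] asks=[#6:2@105]
After op 7 [order #7] limit_buy(price=95, qty=5): fills=none; bids=[#5:1@104 #7:5@95] asks=[#6:2@105]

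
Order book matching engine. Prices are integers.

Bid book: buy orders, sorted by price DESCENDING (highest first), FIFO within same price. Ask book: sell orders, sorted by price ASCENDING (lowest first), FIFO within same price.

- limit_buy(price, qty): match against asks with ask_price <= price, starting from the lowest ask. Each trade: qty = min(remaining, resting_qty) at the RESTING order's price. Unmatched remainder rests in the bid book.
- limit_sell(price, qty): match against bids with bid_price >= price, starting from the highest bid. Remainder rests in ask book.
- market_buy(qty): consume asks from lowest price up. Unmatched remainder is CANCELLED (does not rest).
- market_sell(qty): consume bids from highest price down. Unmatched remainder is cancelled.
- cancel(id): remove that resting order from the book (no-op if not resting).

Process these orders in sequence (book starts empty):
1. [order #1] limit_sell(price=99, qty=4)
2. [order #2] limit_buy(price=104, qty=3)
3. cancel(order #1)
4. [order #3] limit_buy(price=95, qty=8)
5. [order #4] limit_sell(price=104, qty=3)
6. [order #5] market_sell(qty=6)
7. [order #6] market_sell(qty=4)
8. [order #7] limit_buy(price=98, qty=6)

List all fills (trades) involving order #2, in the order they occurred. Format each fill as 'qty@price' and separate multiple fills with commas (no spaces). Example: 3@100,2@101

Answer: 3@99

Derivation:
After op 1 [order #1] limit_sell(price=99, qty=4): fills=none; bids=[-] asks=[#1:4@99]
After op 2 [order #2] limit_buy(price=104, qty=3): fills=#2x#1:3@99; bids=[-] asks=[#1:1@99]
After op 3 cancel(order #1): fills=none; bids=[-] asks=[-]
After op 4 [order #3] limit_buy(price=95, qty=8): fills=none; bids=[#3:8@95] asks=[-]
After op 5 [order #4] limit_sell(price=104, qty=3): fills=none; bids=[#3:8@95] asks=[#4:3@104]
After op 6 [order #5] market_sell(qty=6): fills=#3x#5:6@95; bids=[#3:2@95] asks=[#4:3@104]
After op 7 [order #6] market_sell(qty=4): fills=#3x#6:2@95; bids=[-] asks=[#4:3@104]
After op 8 [order #7] limit_buy(price=98, qty=6): fills=none; bids=[#7:6@98] asks=[#4:3@104]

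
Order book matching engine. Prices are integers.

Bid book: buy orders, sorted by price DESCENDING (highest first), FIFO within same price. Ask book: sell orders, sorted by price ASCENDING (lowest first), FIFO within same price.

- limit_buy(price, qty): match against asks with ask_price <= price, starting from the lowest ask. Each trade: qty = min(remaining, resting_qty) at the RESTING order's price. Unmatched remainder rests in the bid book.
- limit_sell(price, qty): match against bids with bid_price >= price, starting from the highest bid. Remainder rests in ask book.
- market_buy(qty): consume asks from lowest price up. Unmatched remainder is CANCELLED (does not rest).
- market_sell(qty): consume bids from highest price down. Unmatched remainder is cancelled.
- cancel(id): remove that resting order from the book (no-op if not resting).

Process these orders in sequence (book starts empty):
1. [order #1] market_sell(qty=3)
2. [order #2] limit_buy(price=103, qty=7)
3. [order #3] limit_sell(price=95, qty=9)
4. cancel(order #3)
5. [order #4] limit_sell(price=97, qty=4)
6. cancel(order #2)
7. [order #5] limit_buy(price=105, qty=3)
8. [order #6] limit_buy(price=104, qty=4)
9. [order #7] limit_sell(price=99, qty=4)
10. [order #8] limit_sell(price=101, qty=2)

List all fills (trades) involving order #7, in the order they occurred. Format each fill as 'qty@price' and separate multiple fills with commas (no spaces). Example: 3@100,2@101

After op 1 [order #1] market_sell(qty=3): fills=none; bids=[-] asks=[-]
After op 2 [order #2] limit_buy(price=103, qty=7): fills=none; bids=[#2:7@103] asks=[-]
After op 3 [order #3] limit_sell(price=95, qty=9): fills=#2x#3:7@103; bids=[-] asks=[#3:2@95]
After op 4 cancel(order #3): fills=none; bids=[-] asks=[-]
After op 5 [order #4] limit_sell(price=97, qty=4): fills=none; bids=[-] asks=[#4:4@97]
After op 6 cancel(order #2): fills=none; bids=[-] asks=[#4:4@97]
After op 7 [order #5] limit_buy(price=105, qty=3): fills=#5x#4:3@97; bids=[-] asks=[#4:1@97]
After op 8 [order #6] limit_buy(price=104, qty=4): fills=#6x#4:1@97; bids=[#6:3@104] asks=[-]
After op 9 [order #7] limit_sell(price=99, qty=4): fills=#6x#7:3@104; bids=[-] asks=[#7:1@99]
After op 10 [order #8] limit_sell(price=101, qty=2): fills=none; bids=[-] asks=[#7:1@99 #8:2@101]

Answer: 3@104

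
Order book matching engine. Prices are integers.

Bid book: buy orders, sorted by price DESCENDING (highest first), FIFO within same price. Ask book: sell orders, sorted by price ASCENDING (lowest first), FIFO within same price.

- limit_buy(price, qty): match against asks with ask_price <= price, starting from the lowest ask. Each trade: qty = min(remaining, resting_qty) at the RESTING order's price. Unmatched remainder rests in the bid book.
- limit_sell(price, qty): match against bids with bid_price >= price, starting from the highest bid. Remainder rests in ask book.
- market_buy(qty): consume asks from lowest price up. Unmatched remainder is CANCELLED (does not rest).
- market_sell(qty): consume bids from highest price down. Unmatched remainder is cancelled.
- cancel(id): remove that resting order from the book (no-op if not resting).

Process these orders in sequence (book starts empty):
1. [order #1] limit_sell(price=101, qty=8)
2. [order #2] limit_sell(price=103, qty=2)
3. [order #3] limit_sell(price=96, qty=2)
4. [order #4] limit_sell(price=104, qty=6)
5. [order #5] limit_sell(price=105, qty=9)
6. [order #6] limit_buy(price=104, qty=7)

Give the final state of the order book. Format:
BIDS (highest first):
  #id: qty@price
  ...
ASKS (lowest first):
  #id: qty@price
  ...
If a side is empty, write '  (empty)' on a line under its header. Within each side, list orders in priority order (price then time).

Answer: BIDS (highest first):
  (empty)
ASKS (lowest first):
  #1: 3@101
  #2: 2@103
  #4: 6@104
  #5: 9@105

Derivation:
After op 1 [order #1] limit_sell(price=101, qty=8): fills=none; bids=[-] asks=[#1:8@101]
After op 2 [order #2] limit_sell(price=103, qty=2): fills=none; bids=[-] asks=[#1:8@101 #2:2@103]
After op 3 [order #3] limit_sell(price=96, qty=2): fills=none; bids=[-] asks=[#3:2@96 #1:8@101 #2:2@103]
After op 4 [order #4] limit_sell(price=104, qty=6): fills=none; bids=[-] asks=[#3:2@96 #1:8@101 #2:2@103 #4:6@104]
After op 5 [order #5] limit_sell(price=105, qty=9): fills=none; bids=[-] asks=[#3:2@96 #1:8@101 #2:2@103 #4:6@104 #5:9@105]
After op 6 [order #6] limit_buy(price=104, qty=7): fills=#6x#3:2@96 #6x#1:5@101; bids=[-] asks=[#1:3@101 #2:2@103 #4:6@104 #5:9@105]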